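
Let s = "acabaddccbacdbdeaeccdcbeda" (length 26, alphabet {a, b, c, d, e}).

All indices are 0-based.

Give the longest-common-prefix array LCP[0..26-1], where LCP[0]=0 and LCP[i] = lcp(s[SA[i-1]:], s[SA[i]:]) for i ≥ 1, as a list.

sorted suffixes:
  #0 SA[0]=25  'a'
  #1 SA[1]=2  'abaddccbacdbdeaeccdcbeda'
  #2 SA[2]=0  'acabaddccbacdbdeaeccdcbeda'
  #3 SA[3]=10  'acdbdeaeccdcbeda'
  #4 SA[4]=4  'addccbacdbdeaeccdcbeda'
  #5 SA[5]=16  'aeccdcbeda'
  #6 SA[6]=9  'bacdbdeaeccdcbeda'
  #7 SA[7]=3  'baddccbacdbdeaeccdcbeda'
  #8 SA[8]=13  'bdeaeccdcbeda'
  #9 SA[9]=22  'beda'
  #10 SA[10]=1  'cabaddccbacdbdeaeccdcbeda'
  #11 SA[11]=8  'cbacdbdeaeccdcbeda'
  #12 SA[12]=21  'cbeda'
  #13 SA[13]=7  'ccbacdbdeaeccdcbeda'
  #14 SA[14]=18  'ccdcbeda'
  #15 SA[15]=11  'cdbdeaeccdcbeda'
  #16 SA[16]=19  'cdcbeda'
  #17 SA[17]=24  'da'
  #18 SA[18]=12  'dbdeaeccdcbeda'
  #19 SA[19]=20  'dcbeda'
  #20 SA[20]=6  'dccbacdbdeaeccdcbeda'
  #21 SA[21]=5  'ddccbacdbdeaeccdcbeda'
  #22 SA[22]=14  'deaeccdcbeda'
  #23 SA[23]=15  'eaeccdcbeda'
  #24 SA[24]=17  'eccdcbeda'
  #25 SA[25]=23  'eda'

SA = [25, 2, 0, 10, 4, 16, 9, 3, 13, 22, 1, 8, 21, 7, 18, 11, 19, 24, 12, 20, 6, 5, 14, 15, 17, 23]
i: (SA[i-1],SA[i]) lcp shared
  1: (25,2) 1 'a'
  2: (2,0) 1 'a'
  3: (0,10) 2 'ac'
  4: (10,4) 1 'a'
  5: (4,16) 1 'a'
  6: (16,9) 0 ''
  7: (9,3) 2 'ba'
  8: (3,13) 1 'b'
  9: (13,22) 1 'b'
  10: (22,1) 0 ''
  11: (1,8) 1 'c'
  12: (8,21) 2 'cb'
  13: (21,7) 1 'c'
  14: (7,18) 2 'cc'
  15: (18,11) 1 'c'
  16: (11,19) 2 'cd'
  17: (19,24) 0 ''
  18: (24,12) 1 'd'
  19: (12,20) 1 'd'
  20: (20,6) 2 'dc'
  21: (6,5) 1 'd'
  22: (5,14) 1 'd'
  23: (14,15) 0 ''
  24: (15,17) 1 'e'
  25: (17,23) 1 'e'

[0, 1, 1, 2, 1, 1, 0, 2, 1, 1, 0, 1, 2, 1, 2, 1, 2, 0, 1, 1, 2, 1, 1, 0, 1, 1]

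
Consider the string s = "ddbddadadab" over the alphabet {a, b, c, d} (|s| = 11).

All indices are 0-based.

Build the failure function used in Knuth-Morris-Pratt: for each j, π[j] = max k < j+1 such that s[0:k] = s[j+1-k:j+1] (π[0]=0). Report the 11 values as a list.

[0, 1, 0, 1, 2, 0, 1, 0, 1, 0, 0]

π[0] = 0
j=1 s[j]='d': π[1]=1 (border 'd')
j=2 s[j]='b': k: 1→0; π[2]=0 (border '')
j=3 s[j]='d': π[3]=1 (border 'd')
j=4 s[j]='d': π[4]=2 (border 'dd')
j=5 s[j]='a': k: 2→1→0; π[5]=0 (border '')
j=6 s[j]='d': π[6]=1 (border 'd')
j=7 s[j]='a': k: 1→0; π[7]=0 (border '')
j=8 s[j]='d': π[8]=1 (border 'd')
j=9 s[j]='a': k: 1→0; π[9]=0 (border '')
j=10 s[j]='b': π[10]=0 (border '')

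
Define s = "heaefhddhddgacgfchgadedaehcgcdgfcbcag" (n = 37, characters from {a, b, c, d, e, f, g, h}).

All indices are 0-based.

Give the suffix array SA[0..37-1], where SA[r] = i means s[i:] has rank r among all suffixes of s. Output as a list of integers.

rank | idx | suffix
   0 |  12 | acgfchgadedaehcgcdgfcbcag
   1 |  19 | adedaehcgcdgfcbcag
   2 |   2 | aefhddhddgacgfchgadedaehcgcdgfcbcag
   3 |  23 | aehcgcdgfcbcag
   4 |  35 | ag
   5 |  33 | bcag
   6 |  34 | cag
   7 |  32 | cbcag
   8 |  28 | cdgfcbcag
   9 |  26 | cgcdgfcbcag
  10 |  13 | cgfchgadedaehcgcdgfcbcag
  11 |  16 | chgadedaehcgcdgfcbcag
  12 |  22 | daehcgcdgfcbcag
  13 |   9 | ddgacgfchgadedaehcgcdgfcbcag
  14 |   6 | ddhddgacgfchgadedaehcgcdgfcbcag
  15 |  20 | dedaehcgcdgfcbcag
  16 |  10 | dgacgfchgadedaehcgcdgfcbcag
  17 |  29 | dgfcbcag
  18 |   7 | dhddgacgfchgadedaehcgcdgfcbcag
  19 |   1 | eaefhddhddgacgfchgadedaehcgcdgfcbcag
  20 |  21 | edaehcgcdgfcbcag
  21 |   3 | efhddhddgacgfchgadedaehcgcdgfcbcag
  22 |  24 | ehcgcdgfcbcag
  23 |  31 | fcbcag
  24 |  15 | fchgadedaehcgcdgfcbcag
  25 |   4 | fhddhddgacgfchgadedaehcgcdgfcbcag
  26 |  36 | g
  27 |  11 | gacgfchgadedaehcgcdgfcbcag
  28 |  18 | gadedaehcgcdgfcbcag
  29 |  27 | gcdgfcbcag
  30 |  30 | gfcbcag
  31 |  14 | gfchgadedaehcgcdgfcbcag
  32 |  25 | hcgcdgfcbcag
  33 |   8 | hddgacgfchgadedaehcgcdgfcbcag
  34 |   5 | hddhddgacgfchgadedaehcgcdgfcbcag
  35 |   0 | heaefhddhddgacgfchgadedaehcgcdgfcbcag
  36 |  17 | hgadedaehcgcdgfcbcag

[12, 19, 2, 23, 35, 33, 34, 32, 28, 26, 13, 16, 22, 9, 6, 20, 10, 29, 7, 1, 21, 3, 24, 31, 15, 4, 36, 11, 18, 27, 30, 14, 25, 8, 5, 0, 17]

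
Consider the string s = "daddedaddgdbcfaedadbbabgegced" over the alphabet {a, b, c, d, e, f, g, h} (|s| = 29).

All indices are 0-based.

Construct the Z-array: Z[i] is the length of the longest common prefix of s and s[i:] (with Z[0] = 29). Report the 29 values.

[29, 0, 1, 1, 0, 4, 0, 1, 1, 0, 1, 0, 0, 0, 0, 0, 3, 0, 1, 0, 0, 0, 0, 0, 0, 0, 0, 0, 1]

Z[0]=29
i=1: fresh scan; Z[1]=0
i=2: fresh scan; Z[2]=1 extend→box=[2,3)
i=3: fresh scan; Z[3]=1 extend→box=[3,4)
i=4: fresh scan; Z[4]=0
i=5: fresh scan; Z[5]=4 extend→box=[5,9)
i=6: min(r-i=3, Z[1]=0)=0; Z[6]=0
i=7: min(r-i=2, Z[2]=1)=1; Z[7]=1
i=8: min(r-i=1, Z[3]=1)=1; Z[8]=1
i=9: fresh scan; Z[9]=0
i=10: fresh scan; Z[10]=1 extend→box=[10,11)
i=11: fresh scan; Z[11]=0
i=12: fresh scan; Z[12]=0
i=13: fresh scan; Z[13]=0
i=14: fresh scan; Z[14]=0
i=15: fresh scan; Z[15]=0
i=16: fresh scan; Z[16]=3 extend→box=[16,19)
i=17: min(r-i=2, Z[1]=0)=0; Z[17]=0
i=18: min(r-i=1, Z[2]=1)=1; Z[18]=1
i=19: fresh scan; Z[19]=0
i=20: fresh scan; Z[20]=0
i=21: fresh scan; Z[21]=0
i=22: fresh scan; Z[22]=0
i=23: fresh scan; Z[23]=0
i=24: fresh scan; Z[24]=0
i=25: fresh scan; Z[25]=0
i=26: fresh scan; Z[26]=0
i=27: fresh scan; Z[27]=0
i=28: fresh scan; Z[28]=1 extend→box=[28,29)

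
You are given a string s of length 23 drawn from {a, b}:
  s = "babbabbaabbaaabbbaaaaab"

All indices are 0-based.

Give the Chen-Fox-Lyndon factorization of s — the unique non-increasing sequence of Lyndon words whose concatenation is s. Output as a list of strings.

["b", "abb", "abb", "aabb", "aaabbb", "aaaaab"]

emit factor 1: 'b' (i=0, period=1)
emit factor 2: 'abb' (i=1, period=3)
emit factor 3: 'abb' (i=4, period=3)
emit factor 4: 'aabb' (i=7, period=4)
emit factor 5: 'aaabbb' (i=11, period=6)
emit factor 6: 'aaaaab' (i=17, period=6)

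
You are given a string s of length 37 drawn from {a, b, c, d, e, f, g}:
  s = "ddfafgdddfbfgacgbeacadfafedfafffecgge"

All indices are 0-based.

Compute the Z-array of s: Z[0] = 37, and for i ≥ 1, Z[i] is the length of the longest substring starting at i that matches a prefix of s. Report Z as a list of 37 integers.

[37, 1, 0, 0, 0, 0, 2, 3, 1, 0, 0, 0, 0, 0, 0, 0, 0, 0, 0, 0, 0, 1, 0, 0, 0, 0, 1, 0, 0, 0, 0, 0, 0, 0, 0, 0, 0]

Z[0]=37
i=1: fresh scan; Z[1]=1 scan→box=[1,2)
i=2: fresh scan; Z[2]=0
i=3: fresh scan; Z[3]=0
i=4: fresh scan; Z[4]=0
i=5: fresh scan; Z[5]=0
i=6: fresh scan; Z[6]=2 scan→box=[6,8)
i=7: min(r-i=1, Z[1]=1)=1; Z[7]=3 scan→box=[7,10)
i=8: min(r-i=2, Z[1]=1)=1; Z[8]=1
i=9: min(r-i=1, Z[2]=0)=0; Z[9]=0
i=10: fresh scan; Z[10]=0
i=11: fresh scan; Z[11]=0
i=12: fresh scan; Z[12]=0
i=13: fresh scan; Z[13]=0
i=14: fresh scan; Z[14]=0
i=15: fresh scan; Z[15]=0
i=16: fresh scan; Z[16]=0
i=17: fresh scan; Z[17]=0
i=18: fresh scan; Z[18]=0
i=19: fresh scan; Z[19]=0
i=20: fresh scan; Z[20]=0
i=21: fresh scan; Z[21]=1 scan→box=[21,22)
i=22: fresh scan; Z[22]=0
i=23: fresh scan; Z[23]=0
i=24: fresh scan; Z[24]=0
i=25: fresh scan; Z[25]=0
i=26: fresh scan; Z[26]=1 scan→box=[26,27)
i=27: fresh scan; Z[27]=0
i=28: fresh scan; Z[28]=0
i=29: fresh scan; Z[29]=0
i=30: fresh scan; Z[30]=0
i=31: fresh scan; Z[31]=0
i=32: fresh scan; Z[32]=0
i=33: fresh scan; Z[33]=0
i=34: fresh scan; Z[34]=0
i=35: fresh scan; Z[35]=0
i=36: fresh scan; Z[36]=0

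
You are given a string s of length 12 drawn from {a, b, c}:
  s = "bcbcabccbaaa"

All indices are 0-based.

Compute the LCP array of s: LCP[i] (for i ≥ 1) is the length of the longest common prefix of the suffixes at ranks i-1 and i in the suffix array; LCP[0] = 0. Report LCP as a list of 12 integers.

[0, 1, 2, 1, 0, 1, 2, 2, 0, 1, 2, 1]

rank→(start, suffix):
  0 → (11, 'a')
  1 → (10, 'aa')
  2 → (9, 'aaa')
  3 → (4, 'abccbaaa')
  4 → (8, 'baaa')
  5 → (2, 'bcabccbaaa')
  6 → (0, 'bcbcabccbaaa')
  7 → (5, 'bccbaaa')
  8 → (3, 'cabccbaaa')
  9 → (7, 'cbaaa')
  10 → (1, 'cbcabccbaaa')
  11 → (6, 'ccbaaa')

SA = [11, 10, 9, 4, 8, 2, 0, 5, 3, 7, 1, 6]
[i] adj suffixes → lcp
  [1] 11/10 → 1 ('a')
  [2] 10/9 → 2 ('aa')
  [3] 9/4 → 1 ('a')
  [4] 4/8 → 0 ('')
  [5] 8/2 → 1 ('b')
  [6] 2/0 → 2 ('bc')
  [7] 0/5 → 2 ('bc')
  [8] 5/3 → 0 ('')
  [9] 3/7 → 1 ('c')
  [10] 7/1 → 2 ('cb')
  [11] 1/6 → 1 ('c')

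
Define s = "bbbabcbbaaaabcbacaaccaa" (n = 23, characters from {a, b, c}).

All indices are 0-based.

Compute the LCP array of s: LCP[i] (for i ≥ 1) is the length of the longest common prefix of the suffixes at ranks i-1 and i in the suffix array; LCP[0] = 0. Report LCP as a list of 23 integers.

[0, 1, 2, 3, 2, 2, 1, 4, 1, 2, 0, 2, 2, 1, 3, 2, 1, 3, 0, 3, 1, 2, 1]

sorted suffixes:
  #0 SA[0]=22  'a'
  #1 SA[1]=21  'aa'
  #2 SA[2]=8  'aaaabcbacaaccaa'
  #3 SA[3]=9  'aaabcbacaaccaa'
  #4 SA[4]=10  'aabcbacaaccaa'
  #5 SA[5]=17  'aaccaa'
  #6 SA[6]=11  'abcbacaaccaa'
  #7 SA[7]=3  'abcbbaaaabcbacaaccaa'
  #8 SA[8]=15  'acaaccaa'
  #9 SA[9]=18  'accaa'
  #10 SA[10]=7  'baaaabcbacaaccaa'
  #11 SA[11]=2  'babcbbaaaabcbacaaccaa'
  #12 SA[12]=14  'bacaaccaa'
  #13 SA[13]=6  'bbaaaabcbacaaccaa'
  #14 SA[14]=1  'bbabcbbaaaabcbacaaccaa'
  #15 SA[15]=0  'bbbabcbbaaaabcbacaaccaa'
  #16 SA[16]=12  'bcbacaaccaa'
  #17 SA[17]=4  'bcbbaaaabcbacaaccaa'
  #18 SA[18]=20  'caa'
  #19 SA[19]=16  'caaccaa'
  #20 SA[20]=13  'cbacaaccaa'
  #21 SA[21]=5  'cbbaaaabcbacaaccaa'
  #22 SA[22]=19  'ccaa'

SA = [22, 21, 8, 9, 10, 17, 11, 3, 15, 18, 7, 2, 14, 6, 1, 0, 12, 4, 20, 16, 13, 5, 19]
rank  pair      lcp
   1  s[22:],s[21:]  1  'a'
   2  s[21:],s[8:]  2  'aa'
   3  s[8:],s[9:]  3  'aaa'
   4  s[9:],s[10:]  2  'aa'
   5  s[10:],s[17:]  2  'aa'
   6  s[17:],s[11:]  1  'a'
   7  s[11:],s[3:]  4  'abcb'
   8  s[3:],s[15:]  1  'a'
   9  s[15:],s[18:]  2  'ac'
  10  s[18:],s[7:]  0  ''
  11  s[7:],s[2:]  2  'ba'
  12  s[2:],s[14:]  2  'ba'
  13  s[14:],s[6:]  1  'b'
  14  s[6:],s[1:]  3  'bba'
  15  s[1:],s[0:]  2  'bb'
  16  s[0:],s[12:]  1  'b'
  17  s[12:],s[4:]  3  'bcb'
  18  s[4:],s[20:]  0  ''
  19  s[20:],s[16:]  3  'caa'
  20  s[16:],s[13:]  1  'c'
  21  s[13:],s[5:]  2  'cb'
  22  s[5:],s[19:]  1  'c'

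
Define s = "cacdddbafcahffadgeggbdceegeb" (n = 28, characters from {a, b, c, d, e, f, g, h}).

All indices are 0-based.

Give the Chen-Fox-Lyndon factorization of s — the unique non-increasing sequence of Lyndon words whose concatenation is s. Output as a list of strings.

["c", "acdddbafcahffadgeggbdceegeb"]

emit factor 1: 'c' (i=0, period=1)
emit factor 2: 'acdddbafcahffadgeggbdceegeb' (i=1, period=27)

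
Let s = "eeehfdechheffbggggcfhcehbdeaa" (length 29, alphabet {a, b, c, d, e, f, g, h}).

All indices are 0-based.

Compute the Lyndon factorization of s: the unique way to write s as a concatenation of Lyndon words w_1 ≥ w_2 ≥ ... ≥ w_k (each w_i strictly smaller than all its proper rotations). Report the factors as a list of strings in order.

["eeehf", "de", "chheff", "bggggcfhceh", "bde", "a", "a"]

emit factor 1: 'eeehf' (i=0, period=5)
emit factor 2: 'de' (i=5, period=2)
emit factor 3: 'chheff' (i=7, period=6)
emit factor 4: 'bggggcfhceh' (i=13, period=11)
emit factor 5: 'bde' (i=24, period=3)
emit factor 6: 'a' (i=27, period=1)
emit factor 7: 'a' (i=28, period=1)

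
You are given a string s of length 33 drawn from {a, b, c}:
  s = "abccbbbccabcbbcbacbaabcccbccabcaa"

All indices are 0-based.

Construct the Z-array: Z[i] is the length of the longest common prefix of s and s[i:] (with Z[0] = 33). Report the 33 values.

[33, 0, 0, 0, 0, 0, 0, 0, 0, 3, 0, 0, 0, 0, 0, 0, 1, 0, 0, 1, 4, 0, 0, 0, 0, 0, 0, 0, 3, 0, 0, 1, 1]

Z[0]=33
i=1: fresh scan; Z[1]=0
i=2: fresh scan; Z[2]=0
i=3: fresh scan; Z[3]=0
i=4: fresh scan; Z[4]=0
i=5: fresh scan; Z[5]=0
i=6: fresh scan; Z[6]=0
i=7: fresh scan; Z[7]=0
i=8: fresh scan; Z[8]=0
i=9: fresh scan; Z[9]=3 scan→box=[9,12)
i=10: min(r-i=2, Z[1]=0)=0; Z[10]=0
i=11: min(r-i=1, Z[2]=0)=0; Z[11]=0
i=12: fresh scan; Z[12]=0
i=13: fresh scan; Z[13]=0
i=14: fresh scan; Z[14]=0
i=15: fresh scan; Z[15]=0
i=16: fresh scan; Z[16]=1 scan→box=[16,17)
i=17: fresh scan; Z[17]=0
i=18: fresh scan; Z[18]=0
i=19: fresh scan; Z[19]=1 scan→box=[19,20)
i=20: fresh scan; Z[20]=4 scan→box=[20,24)
i=21: min(r-i=3, Z[1]=0)=0; Z[21]=0
i=22: min(r-i=2, Z[2]=0)=0; Z[22]=0
i=23: min(r-i=1, Z[3]=0)=0; Z[23]=0
i=24: fresh scan; Z[24]=0
i=25: fresh scan; Z[25]=0
i=26: fresh scan; Z[26]=0
i=27: fresh scan; Z[27]=0
i=28: fresh scan; Z[28]=3 scan→box=[28,31)
i=29: min(r-i=2, Z[1]=0)=0; Z[29]=0
i=30: min(r-i=1, Z[2]=0)=0; Z[30]=0
i=31: fresh scan; Z[31]=1 scan→box=[31,32)
i=32: fresh scan; Z[32]=1 scan→box=[32,33)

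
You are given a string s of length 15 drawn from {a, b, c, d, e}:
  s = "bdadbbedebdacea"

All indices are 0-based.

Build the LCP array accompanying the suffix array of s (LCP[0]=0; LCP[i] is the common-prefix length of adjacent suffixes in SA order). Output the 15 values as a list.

[0, 1, 1, 0, 1, 3, 1, 0, 0, 2, 1, 1, 0, 1, 1]

rank | idx | suffix
   0 |  14 | a
   1 |  11 | acea
   2 |   2 | adbbedebdacea
   3 |   4 | bbedebdacea
   4 |   9 | bdacea
   5 |   0 | bdadbbedebdacea
   6 |   5 | bedebdacea
   7 |  12 | cea
   8 |  10 | dacea
   9 |   1 | dadbbedebdacea
  10 |   3 | dbbedebdacea
  11 |   7 | debdacea
  12 |  13 | ea
  13 |   8 | ebdacea
  14 |   6 | edebdacea

SA = [14, 11, 2, 4, 9, 0, 5, 12, 10, 1, 3, 7, 13, 8, 6]
[i] adj suffixes → lcp
  [1] 14/11 → 1 ('a')
  [2] 11/2 → 1 ('a')
  [3] 2/4 → 0 ('')
  [4] 4/9 → 1 ('b')
  [5] 9/0 → 3 ('bda')
  [6] 0/5 → 1 ('b')
  [7] 5/12 → 0 ('')
  [8] 12/10 → 0 ('')
  [9] 10/1 → 2 ('da')
  [10] 1/3 → 1 ('d')
  [11] 3/7 → 1 ('d')
  [12] 7/13 → 0 ('')
  [13] 13/8 → 1 ('e')
  [14] 8/6 → 1 ('e')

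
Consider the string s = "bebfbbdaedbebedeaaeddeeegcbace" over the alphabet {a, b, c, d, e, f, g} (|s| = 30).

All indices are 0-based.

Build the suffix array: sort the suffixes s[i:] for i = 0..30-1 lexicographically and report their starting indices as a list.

rank→(start, suffix):
  0 → (16, 'aaeddeeegcbace')
  1 → (27, 'ace')
  2 → (7, 'aedbebedeaaeddeeegcbace')
  3 → (17, 'aeddeeegcbace')
  4 → (26, 'bace')
  5 → (4, 'bbdaedbebedeaaeddeeegcbace')
  6 → (5, 'bdaedbebedeaaeddeeegcbace')
  7 → (10, 'bebedeaaeddeeegcbace')
  8 → (0, 'bebfbbdaedbebedeaaeddeeegcbace')
  9 → (12, 'bedeaaeddeeegcbace')
  10 → (2, 'bfbbdaedbebedeaaeddeeegcbace')
  11 → (25, 'cbace')
  12 → (28, 'ce')
  13 → (6, 'daedbebedeaaeddeeegcbace')
  14 → (9, 'dbebedeaaeddeeegcbace')
  15 → (19, 'ddeeegcbace')
  16 → (14, 'deaaeddeeegcbace')
  17 → (20, 'deeegcbace')
  18 → (29, 'e')
  19 → (15, 'eaaeddeeegcbace')
  20 → (11, 'ebedeaaeddeeegcbace')
  21 → (1, 'ebfbbdaedbebedeaaeddeeegcbace')
  22 → (8, 'edbebedeaaeddeeegcbace')
  23 → (18, 'eddeeegcbace')
  24 → (13, 'edeaaeddeeegcbace')
  25 → (21, 'eeegcbace')
  26 → (22, 'eegcbace')
  27 → (23, 'egcbace')
  28 → (3, 'fbbdaedbebedeaaeddeeegcbace')
  29 → (24, 'gcbace')

[16, 27, 7, 17, 26, 4, 5, 10, 0, 12, 2, 25, 28, 6, 9, 19, 14, 20, 29, 15, 11, 1, 8, 18, 13, 21, 22, 23, 3, 24]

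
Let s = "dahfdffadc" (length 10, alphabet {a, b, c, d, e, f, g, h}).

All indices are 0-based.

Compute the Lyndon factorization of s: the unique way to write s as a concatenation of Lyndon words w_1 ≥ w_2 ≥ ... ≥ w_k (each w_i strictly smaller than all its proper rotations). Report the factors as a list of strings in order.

emit factor 1: 'd' (i=0, period=1)
emit factor 2: 'ahfdff' (i=1, period=6)
emit factor 3: 'adc' (i=7, period=3)

["d", "ahfdff", "adc"]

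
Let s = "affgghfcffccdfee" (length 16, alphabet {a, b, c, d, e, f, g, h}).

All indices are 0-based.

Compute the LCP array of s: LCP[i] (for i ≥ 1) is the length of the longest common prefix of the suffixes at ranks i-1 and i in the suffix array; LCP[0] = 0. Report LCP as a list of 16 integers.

[0, 0, 1, 1, 0, 0, 1, 0, 2, 1, 1, 2, 1, 0, 1, 0]

rank→(start, suffix):
  0 → (0, 'affgghfcffccdfee')
  1 → (10, 'ccdfee')
  2 → (11, 'cdfee')
  3 → (7, 'cffccdfee')
  4 → (12, 'dfee')
  5 → (15, 'e')
  6 → (14, 'ee')
  7 → (9, 'fccdfee')
  8 → (6, 'fcffccdfee')
  9 → (13, 'fee')
  10 → (8, 'ffccdfee')
  11 → (1, 'ffgghfcffccdfee')
  12 → (2, 'fgghfcffccdfee')
  13 → (3, 'gghfcffccdfee')
  14 → (4, 'ghfcffccdfee')
  15 → (5, 'hfcffccdfee')

SA = [0, 10, 11, 7, 12, 15, 14, 9, 6, 13, 8, 1, 2, 3, 4, 5]
rank  pair      lcp
   1  s[0:],s[10:]  0  ''
   2  s[10:],s[11:]  1  'c'
   3  s[11:],s[7:]  1  'c'
   4  s[7:],s[12:]  0  ''
   5  s[12:],s[15:]  0  ''
   6  s[15:],s[14:]  1  'e'
   7  s[14:],s[9:]  0  ''
   8  s[9:],s[6:]  2  'fc'
   9  s[6:],s[13:]  1  'f'
  10  s[13:],s[8:]  1  'f'
  11  s[8:],s[1:]  2  'ff'
  12  s[1:],s[2:]  1  'f'
  13  s[2:],s[3:]  0  ''
  14  s[3:],s[4:]  1  'g'
  15  s[4:],s[5:]  0  ''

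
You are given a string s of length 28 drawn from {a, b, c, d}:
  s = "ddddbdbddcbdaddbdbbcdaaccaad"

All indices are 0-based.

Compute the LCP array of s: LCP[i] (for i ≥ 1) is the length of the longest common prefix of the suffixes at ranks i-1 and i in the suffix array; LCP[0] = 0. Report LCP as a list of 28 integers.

[0, 2, 1, 1, 2, 0, 1, 1, 2, 3, 2, 0, 1, 1, 1, 0, 1, 2, 1, 2, 4, 3, 1, 1, 5, 2, 2, 3]

sorted suffixes:
  #0 SA[0]=21  'aaccaad'
  #1 SA[1]=25  'aad'
  #2 SA[2]=22  'accaad'
  #3 SA[3]=26  'ad'
  #4 SA[4]=12  'addbdbbcdaaccaad'
  #5 SA[5]=17  'bbcdaaccaad'
  #6 SA[6]=18  'bcdaaccaad'
  #7 SA[7]=10  'bdaddbdbbcdaaccaad'
  #8 SA[8]=15  'bdbbcdaaccaad'
  #9 SA[9]=4  'bdbddcbdaddbdbbcdaaccaad'
  #10 SA[10]=6  'bddcbdaddbdbbcdaaccaad'
  #11 SA[11]=24  'caad'
  #12 SA[12]=9  'cbdaddbdbbcdaaccaad'
  #13 SA[13]=23  'ccaad'
  #14 SA[14]=19  'cdaaccaad'
  #15 SA[15]=27  'd'
  #16 SA[16]=20  'daaccaad'
  #17 SA[17]=11  'daddbdbbcdaaccaad'
  #18 SA[18]=16  'dbbcdaaccaad'
  #19 SA[19]=14  'dbdbbcdaaccaad'
  #20 SA[20]=3  'dbdbddcbdaddbdbbcdaaccaad'
  #21 SA[21]=5  'dbddcbdaddbdbbcdaaccaad'
  #22 SA[22]=8  'dcbdaddbdbbcdaaccaad'
  #23 SA[23]=13  'ddbdbbcdaaccaad'
  #24 SA[24]=2  'ddbdbddcbdaddbdbbcdaaccaad'
  #25 SA[25]=7  'ddcbdaddbdbbcdaaccaad'
  #26 SA[26]=1  'dddbdbddcbdaddbdbbcdaaccaad'
  #27 SA[27]=0  'ddddbdbddcbdaddbdbbcdaaccaad'

SA = [21, 25, 22, 26, 12, 17, 18, 10, 15, 4, 6, 24, 9, 23, 19, 27, 20, 11, 16, 14, 3, 5, 8, 13, 2, 7, 1, 0]
rank  pair      lcp
   1  s[21:],s[25:]  2  'aa'
   2  s[25:],s[22:]  1  'a'
   3  s[22:],s[26:]  1  'a'
   4  s[26:],s[12:]  2  'ad'
   5  s[12:],s[17:]  0  ''
   6  s[17:],s[18:]  1  'b'
   7  s[18:],s[10:]  1  'b'
   8  s[10:],s[15:]  2  'bd'
   9  s[15:],s[4:]  3  'bdb'
  10  s[4:],s[6:]  2  'bd'
  11  s[6:],s[24:]  0  ''
  12  s[24:],s[9:]  1  'c'
  13  s[9:],s[23:]  1  'c'
  14  s[23:],s[19:]  1  'c'
  15  s[19:],s[27:]  0  ''
  16  s[27:],s[20:]  1  'd'
  17  s[20:],s[11:]  2  'da'
  18  s[11:],s[16:]  1  'd'
  19  s[16:],s[14:]  2  'db'
  20  s[14:],s[3:]  4  'dbdb'
  21  s[3:],s[5:]  3  'dbd'
  22  s[5:],s[8:]  1  'd'
  23  s[8:],s[13:]  1  'd'
  24  s[13:],s[2:]  5  'ddbdb'
  25  s[2:],s[7:]  2  'dd'
  26  s[7:],s[1:]  2  'dd'
  27  s[1:],s[0:]  3  'ddd'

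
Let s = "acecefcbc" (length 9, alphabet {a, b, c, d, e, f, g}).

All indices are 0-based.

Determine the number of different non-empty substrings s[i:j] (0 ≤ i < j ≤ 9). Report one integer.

40

sorted suffixes:
  #0 SA[0]=0  'acecefcbc'
  #1 SA[1]=7  'bc'
  #2 SA[2]=8  'c'
  #3 SA[3]=6  'cbc'
  #4 SA[4]=1  'cecefcbc'
  #5 SA[5]=3  'cefcbc'
  #6 SA[6]=2  'ecefcbc'
  #7 SA[7]=4  'efcbc'
  #8 SA[8]=5  'fcbc'

SA = [0, 7, 8, 6, 1, 3, 2, 4, 5]
[i] adj suffixes → lcp
  [1] 0/7 → 0 ('')
  [2] 7/8 → 0 ('')
  [3] 8/6 → 1 ('c')
  [4] 6/1 → 1 ('c')
  [5] 1/3 → 2 ('ce')
  [6] 3/2 → 0 ('')
  [7] 2/4 → 1 ('e')
  [8] 4/5 → 0 ('')

n(n+1)/2 = 9·10/2 = 45
Σ LCP = 0 + 0 + 0 + 1 + 1 + 2 + 0 + 1 + 0 = 5
distinct = 45 − 5 = 40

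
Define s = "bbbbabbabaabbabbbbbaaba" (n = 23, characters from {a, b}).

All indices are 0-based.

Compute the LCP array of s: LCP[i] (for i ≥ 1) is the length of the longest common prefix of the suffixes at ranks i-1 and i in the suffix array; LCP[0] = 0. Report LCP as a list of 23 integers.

[0, 1, 3, 1, 3, 2, 5, 3, 0, 2, 4, 2, 3, 4, 1, 3, 4, 5, 2, 4, 3, 5, 4]

rank→(start, suffix):
  0 → (22, 'a')
  1 → (19, 'aaba')
  2 → (9, 'aabbabbbbbaaba')
  3 → (20, 'aba')
  4 → (7, 'abaabbabbbbbaaba')
  5 → (4, 'abbabaabbabbbbbaaba')
  6 → (10, 'abbabbbbbaaba')
  7 → (13, 'abbbbbaaba')
  8 → (21, 'ba')
  9 → (18, 'baaba')
  10 → (8, 'baabbabbbbbaaba')
  11 → (6, 'babaabbabbbbbaaba')
  12 → (3, 'babbabaabbabbbbbaaba')
  13 → (12, 'babbbbbaaba')
  14 → (17, 'bbaaba')
  15 → (5, 'bbabaabbabbbbbaaba')
  16 → (2, 'bbabbabaabbabbbbbaaba')
  17 → (11, 'bbabbbbbaaba')
  18 → (16, 'bbbaaba')
  19 → (1, 'bbbabbabaabbabbbbbaaba')
  20 → (15, 'bbbbaaba')
  21 → (0, 'bbbbabbabaabbabbbbbaaba')
  22 → (14, 'bbbbbaaba')

SA = [22, 19, 9, 20, 7, 4, 10, 13, 21, 18, 8, 6, 3, 12, 17, 5, 2, 11, 16, 1, 15, 0, 14]
rank  pair      lcp
   1  s[22:],s[19:]  1  'a'
   2  s[19:],s[9:]  3  'aab'
   3  s[9:],s[20:]  1  'a'
   4  s[20:],s[7:]  3  'aba'
   5  s[7:],s[4:]  2  'ab'
   6  s[4:],s[10:]  5  'abbab'
   7  s[10:],s[13:]  3  'abb'
   8  s[13:],s[21:]  0  ''
   9  s[21:],s[18:]  2  'ba'
  10  s[18:],s[8:]  4  'baab'
  11  s[8:],s[6:]  2  'ba'
  12  s[6:],s[3:]  3  'bab'
  13  s[3:],s[12:]  4  'babb'
  14  s[12:],s[17:]  1  'b'
  15  s[17:],s[5:]  3  'bba'
  16  s[5:],s[2:]  4  'bbab'
  17  s[2:],s[11:]  5  'bbabb'
  18  s[11:],s[16:]  2  'bb'
  19  s[16:],s[1:]  4  'bbba'
  20  s[1:],s[15:]  3  'bbb'
  21  s[15:],s[0:]  5  'bbbba'
  22  s[0:],s[14:]  4  'bbbb'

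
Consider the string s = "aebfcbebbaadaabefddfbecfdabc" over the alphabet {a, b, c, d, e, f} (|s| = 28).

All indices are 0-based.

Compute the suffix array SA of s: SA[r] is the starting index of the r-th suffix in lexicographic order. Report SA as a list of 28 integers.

[12, 9, 25, 13, 10, 0, 8, 7, 26, 5, 20, 14, 2, 27, 4, 22, 11, 24, 17, 18, 6, 1, 21, 15, 19, 3, 23, 16]

rank→(start, suffix):
  0 → (12, 'aabefddfbecfdabc')
  1 → (9, 'aadaabefddfbecfdabc')
  2 → (25, 'abc')
  3 → (13, 'abefddfbecfdabc')
  4 → (10, 'adaabefddfbecfdabc')
  5 → (0, 'aebfcbebbaadaabefddfbecfdabc')
  6 → (8, 'baadaabefddfbecfdabc')
  7 → (7, 'bbaadaabefddfbecfdabc')
  8 → (26, 'bc')
  9 → (5, 'bebbaadaabefddfbecfdabc')
  10 → (20, 'becfdabc')
  11 → (14, 'befddfbecfdabc')
  12 → (2, 'bfcbebbaadaabefddfbecfdabc')
  13 → (27, 'c')
  14 → (4, 'cbebbaadaabefddfbecfdabc')
  15 → (22, 'cfdabc')
  16 → (11, 'daabefddfbecfdabc')
  17 → (24, 'dabc')
  18 → (17, 'ddfbecfdabc')
  19 → (18, 'dfbecfdabc')
  20 → (6, 'ebbaadaabefddfbecfdabc')
  21 → (1, 'ebfcbebbaadaabefddfbecfdabc')
  22 → (21, 'ecfdabc')
  23 → (15, 'efddfbecfdabc')
  24 → (19, 'fbecfdabc')
  25 → (3, 'fcbebbaadaabefddfbecfdabc')
  26 → (23, 'fdabc')
  27 → (16, 'fddfbecfdabc')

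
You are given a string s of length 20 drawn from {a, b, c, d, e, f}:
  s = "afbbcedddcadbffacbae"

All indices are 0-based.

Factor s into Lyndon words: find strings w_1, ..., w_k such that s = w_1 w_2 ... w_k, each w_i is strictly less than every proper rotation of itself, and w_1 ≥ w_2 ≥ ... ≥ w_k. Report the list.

emit factor 1: 'afbbcedddc' (i=0, period=10)
emit factor 2: 'adbff' (i=10, period=5)
emit factor 3: 'acbae' (i=15, period=5)

["afbbcedddc", "adbff", "acbae"]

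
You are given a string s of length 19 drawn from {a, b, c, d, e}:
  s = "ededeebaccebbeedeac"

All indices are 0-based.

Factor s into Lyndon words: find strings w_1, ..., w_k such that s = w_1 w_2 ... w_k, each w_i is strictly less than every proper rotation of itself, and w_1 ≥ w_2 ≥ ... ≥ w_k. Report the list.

["e", "dedee", "b", "accebbeede", "ac"]

emit factor 1: 'e' (i=0, period=1)
emit factor 2: 'dedee' (i=1, period=5)
emit factor 3: 'b' (i=6, period=1)
emit factor 4: 'accebbeede' (i=7, period=10)
emit factor 5: 'ac' (i=17, period=2)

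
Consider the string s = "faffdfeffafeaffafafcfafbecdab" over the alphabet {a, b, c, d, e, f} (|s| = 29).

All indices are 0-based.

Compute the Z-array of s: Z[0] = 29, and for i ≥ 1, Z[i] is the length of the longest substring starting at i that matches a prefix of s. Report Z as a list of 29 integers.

Z[0]=29
i=1: i≥r, start 0; Z[1]=0
i=2: i≥r, start 0; Z[2]=1 scan→box=[2,3)
i=3: i≥r, start 0; Z[3]=1 scan→box=[3,4)
i=4: i≥r, start 0; Z[4]=0
i=5: i≥r, start 0; Z[5]=1 scan→box=[5,6)
i=6: i≥r, start 0; Z[6]=0
i=7: i≥r, start 0; Z[7]=1 scan→box=[7,8)
i=8: i≥r, start 0; Z[8]=3 scan→box=[8,11)
i=9: min(r-i=2, Z[1]=0)=0; Z[9]=0
i=10: min(r-i=1, Z[2]=1)=1; Z[10]=1
i=11: i≥r, start 0; Z[11]=0
i=12: i≥r, start 0; Z[12]=0
i=13: i≥r, start 0; Z[13]=1 scan→box=[13,14)
i=14: i≥r, start 0; Z[14]=3 scan→box=[14,17)
i=15: min(r-i=2, Z[1]=0)=0; Z[15]=0
i=16: min(r-i=1, Z[2]=1)=1; Z[16]=3 scan→box=[16,19)
i=17: min(r-i=2, Z[1]=0)=0; Z[17]=0
i=18: min(r-i=1, Z[2]=1)=1; Z[18]=1
i=19: i≥r, start 0; Z[19]=0
i=20: i≥r, start 0; Z[20]=3 scan→box=[20,23)
i=21: min(r-i=2, Z[1]=0)=0; Z[21]=0
i=22: min(r-i=1, Z[2]=1)=1; Z[22]=1
i=23: i≥r, start 0; Z[23]=0
i=24: i≥r, start 0; Z[24]=0
i=25: i≥r, start 0; Z[25]=0
i=26: i≥r, start 0; Z[26]=0
i=27: i≥r, start 0; Z[27]=0
i=28: i≥r, start 0; Z[28]=0

[29, 0, 1, 1, 0, 1, 0, 1, 3, 0, 1, 0, 0, 1, 3, 0, 3, 0, 1, 0, 3, 0, 1, 0, 0, 0, 0, 0, 0]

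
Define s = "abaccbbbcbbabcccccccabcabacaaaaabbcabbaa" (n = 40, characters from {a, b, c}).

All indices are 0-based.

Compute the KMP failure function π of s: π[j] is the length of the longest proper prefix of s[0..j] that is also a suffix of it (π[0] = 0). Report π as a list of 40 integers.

π[0] = 0
j=1 s[j]='b': π[1]=0 (border '')
j=2 s[j]='a': π[2]=1 (border 'a')
j=3 s[j]='c': k: 1→0; π[3]=0 (border '')
j=4 s[j]='c': π[4]=0 (border '')
j=5 s[j]='b': π[5]=0 (border '')
j=6 s[j]='b': π[6]=0 (border '')
j=7 s[j]='b': π[7]=0 (border '')
j=8 s[j]='c': π[8]=0 (border '')
j=9 s[j]='b': π[9]=0 (border '')
j=10 s[j]='b': π[10]=0 (border '')
j=11 s[j]='a': π[11]=1 (border 'a')
j=12 s[j]='b': π[12]=2 (border 'ab')
j=13 s[j]='c': k: 2→0; π[13]=0 (border '')
j=14 s[j]='c': π[14]=0 (border '')
j=15 s[j]='c': π[15]=0 (border '')
j=16 s[j]='c': π[16]=0 (border '')
j=17 s[j]='c': π[17]=0 (border '')
j=18 s[j]='c': π[18]=0 (border '')
j=19 s[j]='c': π[19]=0 (border '')
j=20 s[j]='a': π[20]=1 (border 'a')
j=21 s[j]='b': π[21]=2 (border 'ab')
j=22 s[j]='c': k: 2→0; π[22]=0 (border '')
j=23 s[j]='a': π[23]=1 (border 'a')
j=24 s[j]='b': π[24]=2 (border 'ab')
j=25 s[j]='a': π[25]=3 (border 'aba')
j=26 s[j]='c': π[26]=4 (border 'abac')
j=27 s[j]='a': k: 4→0; π[27]=1 (border 'a')
j=28 s[j]='a': k: 1→0; π[28]=1 (border 'a')
j=29 s[j]='a': k: 1→0; π[29]=1 (border 'a')
j=30 s[j]='a': k: 1→0; π[30]=1 (border 'a')
j=31 s[j]='a': k: 1→0; π[31]=1 (border 'a')
j=32 s[j]='b': π[32]=2 (border 'ab')
j=33 s[j]='b': k: 2→0; π[33]=0 (border '')
j=34 s[j]='c': π[34]=0 (border '')
j=35 s[j]='a': π[35]=1 (border 'a')
j=36 s[j]='b': π[36]=2 (border 'ab')
j=37 s[j]='b': k: 2→0; π[37]=0 (border '')
j=38 s[j]='a': π[38]=1 (border 'a')
j=39 s[j]='a': k: 1→0; π[39]=1 (border 'a')

[0, 0, 1, 0, 0, 0, 0, 0, 0, 0, 0, 1, 2, 0, 0, 0, 0, 0, 0, 0, 1, 2, 0, 1, 2, 3, 4, 1, 1, 1, 1, 1, 2, 0, 0, 1, 2, 0, 1, 1]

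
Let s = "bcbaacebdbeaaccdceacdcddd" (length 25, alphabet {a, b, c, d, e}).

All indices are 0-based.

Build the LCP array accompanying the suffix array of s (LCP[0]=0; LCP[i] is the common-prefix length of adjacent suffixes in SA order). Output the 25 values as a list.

[0, 3, 1, 2, 2, 0, 1, 1, 1, 0, 1, 1, 3, 2, 1, 2, 0, 1, 1, 2, 1, 2, 0, 2, 1]

sorted suffixes:
  #0 SA[0]=11  'aaccdceacdcddd'
  #1 SA[1]=3  'aacebdbeaaccdceacdcddd'
  #2 SA[2]=12  'accdceacdcddd'
  #3 SA[3]=18  'acdcddd'
  #4 SA[4]=4  'acebdbeaaccdceacdcddd'
  #5 SA[5]=2  'baacebdbeaaccdceacdcddd'
  #6 SA[6]=0  'bcbaacebdbeaaccdceacdcddd'
  #7 SA[7]=7  'bdbeaaccdceacdcddd'
  #8 SA[8]=9  'beaaccdceacdcddd'
  #9 SA[9]=1  'cbaacebdbeaaccdceacdcddd'
  #10 SA[10]=13  'ccdceacdcddd'
  #11 SA[11]=19  'cdcddd'
  #12 SA[12]=14  'cdceacdcddd'
  #13 SA[13]=21  'cddd'
  #14 SA[14]=16  'ceacdcddd'
  #15 SA[15]=5  'cebdbeaaccdceacdcddd'
  #16 SA[16]=24  'd'
  #17 SA[17]=8  'dbeaaccdceacdcddd'
  #18 SA[18]=20  'dcddd'
  #19 SA[19]=15  'dceacdcddd'
  #20 SA[20]=23  'dd'
  #21 SA[21]=22  'ddd'
  #22 SA[22]=10  'eaaccdceacdcddd'
  #23 SA[23]=17  'eacdcddd'
  #24 SA[24]=6  'ebdbeaaccdceacdcddd'

SA = [11, 3, 12, 18, 4, 2, 0, 7, 9, 1, 13, 19, 14, 21, 16, 5, 24, 8, 20, 15, 23, 22, 10, 17, 6]
i: (SA[i-1],SA[i]) lcp shared
  1: (11,3) 3 'aac'
  2: (3,12) 1 'a'
  3: (12,18) 2 'ac'
  4: (18,4) 2 'ac'
  5: (4,2) 0 ''
  6: (2,0) 1 'b'
  7: (0,7) 1 'b'
  8: (7,9) 1 'b'
  9: (9,1) 0 ''
  10: (1,13) 1 'c'
  11: (13,19) 1 'c'
  12: (19,14) 3 'cdc'
  13: (14,21) 2 'cd'
  14: (21,16) 1 'c'
  15: (16,5) 2 'ce'
  16: (5,24) 0 ''
  17: (24,8) 1 'd'
  18: (8,20) 1 'd'
  19: (20,15) 2 'dc'
  20: (15,23) 1 'd'
  21: (23,22) 2 'dd'
  22: (22,10) 0 ''
  23: (10,17) 2 'ea'
  24: (17,6) 1 'e'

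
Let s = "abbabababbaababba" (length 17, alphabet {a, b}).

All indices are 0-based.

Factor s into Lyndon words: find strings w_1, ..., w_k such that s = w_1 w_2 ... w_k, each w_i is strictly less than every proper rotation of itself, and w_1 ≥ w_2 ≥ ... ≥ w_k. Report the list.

emit factor 1: 'abb' (i=0, period=3)
emit factor 2: 'abababb' (i=3, period=7)
emit factor 3: 'aababb' (i=10, period=6)
emit factor 4: 'a' (i=16, period=1)

["abb", "abababb", "aababb", "a"]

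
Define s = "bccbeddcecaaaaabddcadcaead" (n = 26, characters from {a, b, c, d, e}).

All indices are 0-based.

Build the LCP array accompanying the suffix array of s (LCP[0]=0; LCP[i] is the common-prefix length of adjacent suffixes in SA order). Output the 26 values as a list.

rank→(start, suffix):
  0 → (10, 'aaaaabddcadcaead')
  1 → (11, 'aaaabddcadcaead')
  2 → (12, 'aaabddcadcaead')
  3 → (13, 'aabddcadcaead')
  4 → (14, 'abddcadcaead')
  5 → (24, 'ad')
  6 → (19, 'adcaead')
  7 → (22, 'aead')
  8 → (0, 'bccbeddcecaaaaabddcadcaead')
  9 → (15, 'bddcadcaead')
  10 → (3, 'beddcecaaaaabddcadcaead')
  11 → (9, 'caaaaabddcadcaead')
  12 → (18, 'cadcaead')
  13 → (21, 'caead')
  14 → (2, 'cbeddcecaaaaabddcadcaead')
  15 → (1, 'ccbeddcecaaaaabddcadcaead')
  16 → (7, 'cecaaaaabddcadcaead')
  17 → (25, 'd')
  18 → (17, 'dcadcaead')
  19 → (20, 'dcaead')
  20 → (6, 'dcecaaaaabddcadcaead')
  21 → (16, 'ddcadcaead')
  22 → (5, 'ddcecaaaaabddcadcaead')
  23 → (23, 'ead')
  24 → (8, 'ecaaaaabddcadcaead')
  25 → (4, 'eddcecaaaaabddcadcaead')

SA = [10, 11, 12, 13, 14, 24, 19, 22, 0, 15, 3, 9, 18, 21, 2, 1, 7, 25, 17, 20, 6, 16, 5, 23, 8, 4]
[i] adj suffixes → lcp
  [1] 10/11 → 4 ('aaaa')
  [2] 11/12 → 3 ('aaa')
  [3] 12/13 → 2 ('aa')
  [4] 13/14 → 1 ('a')
  [5] 14/24 → 1 ('a')
  [6] 24/19 → 2 ('ad')
  [7] 19/22 → 1 ('a')
  [8] 22/0 → 0 ('')
  [9] 0/15 → 1 ('b')
  [10] 15/3 → 1 ('b')
  [11] 3/9 → 0 ('')
  [12] 9/18 → 2 ('ca')
  [13] 18/21 → 2 ('ca')
  [14] 21/2 → 1 ('c')
  [15] 2/1 → 1 ('c')
  [16] 1/7 → 1 ('c')
  [17] 7/25 → 0 ('')
  [18] 25/17 → 1 ('d')
  [19] 17/20 → 3 ('dca')
  [20] 20/6 → 2 ('dc')
  [21] 6/16 → 1 ('d')
  [22] 16/5 → 3 ('ddc')
  [23] 5/23 → 0 ('')
  [24] 23/8 → 1 ('e')
  [25] 8/4 → 1 ('e')

[0, 4, 3, 2, 1, 1, 2, 1, 0, 1, 1, 0, 2, 2, 1, 1, 1, 0, 1, 3, 2, 1, 3, 0, 1, 1]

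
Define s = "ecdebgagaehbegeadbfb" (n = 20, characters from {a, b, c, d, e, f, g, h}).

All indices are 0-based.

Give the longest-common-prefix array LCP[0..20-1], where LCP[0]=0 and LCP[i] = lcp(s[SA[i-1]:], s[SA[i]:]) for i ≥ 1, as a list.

[0, 1, 1, 0, 1, 1, 1, 0, 0, 1, 0, 1, 1, 1, 1, 0, 0, 2, 1, 0]

sorted suffixes:
  #0 SA[0]=15  'adbfb'
  #1 SA[1]=8  'aehbegeadbfb'
  #2 SA[2]=6  'agaehbegeadbfb'
  #3 SA[3]=19  'b'
  #4 SA[4]=11  'begeadbfb'
  #5 SA[5]=17  'bfb'
  #6 SA[6]=4  'bgagaehbegeadbfb'
  #7 SA[7]=1  'cdebgagaehbegeadbfb'
  #8 SA[8]=16  'dbfb'
  #9 SA[9]=2  'debgagaehbegeadbfb'
  #10 SA[10]=14  'eadbfb'
  #11 SA[11]=3  'ebgagaehbegeadbfb'
  #12 SA[12]=0  'ecdebgagaehbegeadbfb'
  #13 SA[13]=12  'egeadbfb'
  #14 SA[14]=9  'ehbegeadbfb'
  #15 SA[15]=18  'fb'
  #16 SA[16]=7  'gaehbegeadbfb'
  #17 SA[17]=5  'gagaehbegeadbfb'
  #18 SA[18]=13  'geadbfb'
  #19 SA[19]=10  'hbegeadbfb'

SA = [15, 8, 6, 19, 11, 17, 4, 1, 16, 2, 14, 3, 0, 12, 9, 18, 7, 5, 13, 10]
[i] adj suffixes → lcp
  [1] 15/8 → 1 ('a')
  [2] 8/6 → 1 ('a')
  [3] 6/19 → 0 ('')
  [4] 19/11 → 1 ('b')
  [5] 11/17 → 1 ('b')
  [6] 17/4 → 1 ('b')
  [7] 4/1 → 0 ('')
  [8] 1/16 → 0 ('')
  [9] 16/2 → 1 ('d')
  [10] 2/14 → 0 ('')
  [11] 14/3 → 1 ('e')
  [12] 3/0 → 1 ('e')
  [13] 0/12 → 1 ('e')
  [14] 12/9 → 1 ('e')
  [15] 9/18 → 0 ('')
  [16] 18/7 → 0 ('')
  [17] 7/5 → 2 ('ga')
  [18] 5/13 → 1 ('g')
  [19] 13/10 → 0 ('')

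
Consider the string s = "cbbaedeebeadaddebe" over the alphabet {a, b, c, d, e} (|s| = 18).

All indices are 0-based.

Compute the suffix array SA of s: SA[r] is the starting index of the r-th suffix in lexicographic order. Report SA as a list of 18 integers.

sorted suffixes:
  #0 SA[0]=10  'adaddebe'
  #1 SA[1]=12  'addebe'
  #2 SA[2]=3  'aedeebeadaddebe'
  #3 SA[3]=2  'baedeebeadaddebe'
  #4 SA[4]=1  'bbaedeebeadaddebe'
  #5 SA[5]=16  'be'
  #6 SA[6]=8  'beadaddebe'
  #7 SA[7]=0  'cbbaedeebeadaddebe'
  #8 SA[8]=11  'daddebe'
  #9 SA[9]=13  'ddebe'
  #10 SA[10]=14  'debe'
  #11 SA[11]=5  'deebeadaddebe'
  #12 SA[12]=17  'e'
  #13 SA[13]=9  'eadaddebe'
  #14 SA[14]=15  'ebe'
  #15 SA[15]=7  'ebeadaddebe'
  #16 SA[16]=4  'edeebeadaddebe'
  #17 SA[17]=6  'eebeadaddebe'

[10, 12, 3, 2, 1, 16, 8, 0, 11, 13, 14, 5, 17, 9, 15, 7, 4, 6]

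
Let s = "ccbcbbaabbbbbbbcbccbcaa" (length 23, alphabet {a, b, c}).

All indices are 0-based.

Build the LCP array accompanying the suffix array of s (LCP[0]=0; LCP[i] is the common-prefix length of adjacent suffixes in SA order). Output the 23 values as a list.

[0, 1, 2, 1, 0, 1, 2, 6, 5, 4, 3, 2, 1, 2, 3, 2, 0, 1, 2, 3, 3, 1, 4]

rank→(start, suffix):
  0 → (22, 'a')
  1 → (21, 'aa')
  2 → (6, 'aabbbbbbbcbccbcaa')
  3 → (7, 'abbbbbbbcbccbcaa')
  4 → (5, 'baabbbbbbbcbccbcaa')
  5 → (4, 'bbaabbbbbbbcbccbcaa')
  6 → (8, 'bbbbbbbcbccbcaa')
  7 → (9, 'bbbbbbcbccbcaa')
  8 → (10, 'bbbbbcbccbcaa')
  9 → (11, 'bbbbcbccbcaa')
  10 → (12, 'bbbcbccbcaa')
  11 → (13, 'bbcbccbcaa')
  12 → (19, 'bcaa')
  13 → (2, 'bcbbaabbbbbbbcbccbcaa')
  14 → (14, 'bcbccbcaa')
  15 → (16, 'bccbcaa')
  16 → (20, 'caa')
  17 → (3, 'cbbaabbbbbbbcbccbcaa')
  18 → (18, 'cbcaa')
  19 → (1, 'cbcbbaabbbbbbbcbccbcaa')
  20 → (15, 'cbccbcaa')
  21 → (17, 'ccbcaa')
  22 → (0, 'ccbcbbaabbbbbbbcbccbcaa')

SA = [22, 21, 6, 7, 5, 4, 8, 9, 10, 11, 12, 13, 19, 2, 14, 16, 20, 3, 18, 1, 15, 17, 0]
i: (SA[i-1],SA[i]) lcp shared
  1: (22,21) 1 'a'
  2: (21,6) 2 'aa'
  3: (6,7) 1 'a'
  4: (7,5) 0 ''
  5: (5,4) 1 'b'
  6: (4,8) 2 'bb'
  7: (8,9) 6 'bbbbbb'
  8: (9,10) 5 'bbbbb'
  9: (10,11) 4 'bbbb'
  10: (11,12) 3 'bbb'
  11: (12,13) 2 'bb'
  12: (13,19) 1 'b'
  13: (19,2) 2 'bc'
  14: (2,14) 3 'bcb'
  15: (14,16) 2 'bc'
  16: (16,20) 0 ''
  17: (20,3) 1 'c'
  18: (3,18) 2 'cb'
  19: (18,1) 3 'cbc'
  20: (1,15) 3 'cbc'
  21: (15,17) 1 'c'
  22: (17,0) 4 'ccbc'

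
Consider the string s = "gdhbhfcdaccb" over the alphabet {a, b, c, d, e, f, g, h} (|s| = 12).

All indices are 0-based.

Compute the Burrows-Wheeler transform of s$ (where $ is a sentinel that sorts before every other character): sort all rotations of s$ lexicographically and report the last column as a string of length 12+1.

rank  rotation       last
    0  $gdhbhfcdaccb  b
    1  accb$gdhbhfcd  d
    2  b$gdhbhfcdacc  c
    3  bhfcdaccb$gdh  h
    4  cb$gdhbhfcdac  c
    5  ccb$gdhbhfcda  a
    6  cdaccb$gdhbhf  f
    7  daccb$gdhbhfc  c
    8  dhbhfcdaccb$g  g
    9  fcdaccb$gdhbh  h
   10  gdhbhfcdaccb$  $
   11  hbhfcdaccb$gd  d
   12  hfcdaccb$gdhb  b

bdchcafcgh$db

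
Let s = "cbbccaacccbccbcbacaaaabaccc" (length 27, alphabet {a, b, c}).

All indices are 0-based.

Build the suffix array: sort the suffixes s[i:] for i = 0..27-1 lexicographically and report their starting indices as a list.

rank | idx | suffix
   0 |  18 | aaaabaccc
   1 |  19 | aaabaccc
   2 |  20 | aabaccc
   3 |   5 | aacccbccbcbacaaaabaccc
   4 |  21 | abaccc
   5 |  16 | acaaaabaccc
   6 |  23 | accc
   7 |   6 | acccbccbcbacaaaabaccc
   8 |  15 | bacaaaabaccc
   9 |  22 | baccc
  10 |   1 | bbccaacccbccbcbacaaaabaccc
  11 |  13 | bcbacaaaabaccc
  12 |   2 | bccaacccbccbcbacaaaabaccc
  13 |  10 | bccbcbacaaaabaccc
  14 |  26 | c
  15 |  17 | caaaabaccc
  16 |   4 | caacccbccbcbacaaaabaccc
  17 |  14 | cbacaaaabaccc
  18 |   0 | cbbccaacccbccbcbacaaaabaccc
  19 |  12 | cbcbacaaaabaccc
  20 |   9 | cbccbcbacaaaabaccc
  21 |  25 | cc
  22 |   3 | ccaacccbccbcbacaaaabaccc
  23 |  11 | ccbcbacaaaabaccc
  24 |   8 | ccbccbcbacaaaabaccc
  25 |  24 | ccc
  26 |   7 | cccbccbcbacaaaabaccc

[18, 19, 20, 5, 21, 16, 23, 6, 15, 22, 1, 13, 2, 10, 26, 17, 4, 14, 0, 12, 9, 25, 3, 11, 8, 24, 7]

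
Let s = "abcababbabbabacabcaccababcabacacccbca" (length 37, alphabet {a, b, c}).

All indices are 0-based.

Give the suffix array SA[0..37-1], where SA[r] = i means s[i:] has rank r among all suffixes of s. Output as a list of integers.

[36, 3, 21, 11, 26, 8, 5, 0, 23, 15, 13, 28, 18, 30, 10, 7, 4, 22, 12, 27, 9, 6, 34, 1, 24, 16, 35, 2, 20, 25, 14, 17, 29, 33, 19, 32, 31]

sorted suffixes:
  #0 SA[0]=36  'a'
  #1 SA[1]=3  'ababbabbabacabcaccababcabacacccbca'
  #2 SA[2]=21  'ababcabacacccbca'
  #3 SA[3]=11  'abacabcaccababcabacacccbca'
  #4 SA[4]=26  'abacacccbca'
  #5 SA[5]=8  'abbabacabcaccababcabacacccbca'
  #6 SA[6]=5  'abbabbabacabcaccababcabacacccbca'
  #7 SA[7]=0  'abcababbabbabacabcaccababcabacacccbca'
  #8 SA[8]=23  'abcabacacccbca'
  #9 SA[9]=15  'abcaccababcabacacccbca'
  #10 SA[10]=13  'acabcaccababcabacacccbca'
  #11 SA[11]=28  'acacccbca'
  #12 SA[12]=18  'accababcabacacccbca'
  #13 SA[13]=30  'acccbca'
  #14 SA[14]=10  'babacabcaccababcabacacccbca'
  #15 SA[15]=7  'babbabacabcaccababcabacacccbca'
  #16 SA[16]=4  'babbabbabacabcaccababcabacacccbca'
  #17 SA[17]=22  'babcabacacccbca'
  #18 SA[18]=12  'bacabcaccababcabacacccbca'
  #19 SA[19]=27  'bacacccbca'
  #20 SA[20]=9  'bbabacabcaccababcabacacccbca'
  #21 SA[21]=6  'bbabbabacabcaccababcabacacccbca'
  #22 SA[22]=34  'bca'
  #23 SA[23]=1  'bcababbabbabacabcaccababcabacacccbca'
  #24 SA[24]=24  'bcabacacccbca'
  #25 SA[25]=16  'bcaccababcabacacccbca'
  #26 SA[26]=35  'ca'
  #27 SA[27]=2  'cababbabbabacabcaccababcabacacccbca'
  #28 SA[28]=20  'cababcabacacccbca'
  #29 SA[29]=25  'cabacacccbca'
  #30 SA[30]=14  'cabcaccababcabacacccbca'
  #31 SA[31]=17  'caccababcabacacccbca'
  #32 SA[32]=29  'cacccbca'
  #33 SA[33]=33  'cbca'
  #34 SA[34]=19  'ccababcabacacccbca'
  #35 SA[35]=32  'ccbca'
  #36 SA[36]=31  'cccbca'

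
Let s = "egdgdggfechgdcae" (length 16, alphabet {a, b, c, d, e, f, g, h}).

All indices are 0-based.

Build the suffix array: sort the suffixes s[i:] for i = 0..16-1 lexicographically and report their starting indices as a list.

rank→(start, suffix):
  0 → (14, 'ae')
  1 → (13, 'cae')
  2 → (9, 'chgdcae')
  3 → (12, 'dcae')
  4 → (2, 'dgdggfechgdcae')
  5 → (4, 'dggfechgdcae')
  6 → (15, 'e')
  7 → (8, 'echgdcae')
  8 → (0, 'egdgdggfechgdcae')
  9 → (7, 'fechgdcae')
  10 → (11, 'gdcae')
  11 → (1, 'gdgdggfechgdcae')
  12 → (3, 'gdggfechgdcae')
  13 → (6, 'gfechgdcae')
  14 → (5, 'ggfechgdcae')
  15 → (10, 'hgdcae')

[14, 13, 9, 12, 2, 4, 15, 8, 0, 7, 11, 1, 3, 6, 5, 10]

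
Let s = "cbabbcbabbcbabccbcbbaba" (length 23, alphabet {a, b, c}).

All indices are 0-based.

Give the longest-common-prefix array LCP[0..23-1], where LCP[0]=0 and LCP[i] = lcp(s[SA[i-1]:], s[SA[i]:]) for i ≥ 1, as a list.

[0, 1, 2, 7, 2, 0, 2, 3, 8, 3, 1, 2, 6, 1, 5, 3, 2, 0, 9, 4, 2, 2, 1]

rank | idx | suffix
   0 |  22 | a
   1 |  20 | aba
   2 |   2 | abbcbabbcbabccbcbbaba
   3 |   7 | abbcbabccbcbbaba
   4 |  12 | abccbcbbaba
   5 |  21 | ba
   6 |  19 | baba
   7 |   1 | babbcbabbcbabccbcbbaba
   8 |   6 | babbcbabccbcbbaba
   9 |  11 | babccbcbbaba
  10 |  18 | bbaba
  11 |   3 | bbcbabbcbabccbcbbaba
  12 |   8 | bbcbabccbcbbaba
  13 |   4 | bcbabbcbabccbcbbaba
  14 |   9 | bcbabccbcbbaba
  15 |  16 | bcbbaba
  16 |  13 | bccbcbbaba
  17 |   0 | cbabbcbabbcbabccbcbbaba
  18 |   5 | cbabbcbabccbcbbaba
  19 |  10 | cbabccbcbbaba
  20 |  17 | cbbaba
  21 |  15 | cbcbbaba
  22 |  14 | ccbcbbaba

SA = [22, 20, 2, 7, 12, 21, 19, 1, 6, 11, 18, 3, 8, 4, 9, 16, 13, 0, 5, 10, 17, 15, 14]
rank  pair      lcp
   1  s[22:],s[20:]  1  'a'
   2  s[20:],s[2:]  2  'ab'
   3  s[2:],s[7:]  7  'abbcbab'
   4  s[7:],s[12:]  2  'ab'
   5  s[12:],s[21:]  0  ''
   6  s[21:],s[19:]  2  'ba'
   7  s[19:],s[1:]  3  'bab'
   8  s[1:],s[6:]  8  'babbcbab'
   9  s[6:],s[11:]  3  'bab'
  10  s[11:],s[18:]  1  'b'
  11  s[18:],s[3:]  2  'bb'
  12  s[3:],s[8:]  6  'bbcbab'
  13  s[8:],s[4:]  1  'b'
  14  s[4:],s[9:]  5  'bcbab'
  15  s[9:],s[16:]  3  'bcb'
  16  s[16:],s[13:]  2  'bc'
  17  s[13:],s[0:]  0  ''
  18  s[0:],s[5:]  9  'cbabbcbab'
  19  s[5:],s[10:]  4  'cbab'
  20  s[10:],s[17:]  2  'cb'
  21  s[17:],s[15:]  2  'cb'
  22  s[15:],s[14:]  1  'c'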